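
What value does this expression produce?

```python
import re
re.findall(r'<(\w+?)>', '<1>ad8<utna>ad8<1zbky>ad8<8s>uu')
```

Because there's exactly one group, `findall` drops the full match and keeps group 1 from each hit.

['1', 'utna', '1zbky', '8s']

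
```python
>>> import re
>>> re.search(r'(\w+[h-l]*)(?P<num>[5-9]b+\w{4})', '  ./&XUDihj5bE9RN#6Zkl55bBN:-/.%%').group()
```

The pattern matches one or more of a word character, then zero or more of a character in [h-l] (captured); then a character in [5-9], then one or more of the literal 'b', then exactly 4 of a word character (captured as 'num').
`search` walks the string left to right and returns the first match it finds.
The match spans [5:17] → 'XUDihj5bE9RN'.
Captured: group 1 = 'XUDihj', group 2 = '5bE9RN'.

'XUDihj5bE9RN'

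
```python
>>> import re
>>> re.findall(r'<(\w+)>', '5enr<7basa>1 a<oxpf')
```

['7basa']

With a single group, `findall` returns only what that group captured — 1 item.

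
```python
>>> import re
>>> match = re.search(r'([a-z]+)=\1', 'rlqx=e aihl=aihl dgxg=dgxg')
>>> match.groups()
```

('aihl',)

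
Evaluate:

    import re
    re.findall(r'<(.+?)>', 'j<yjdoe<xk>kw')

['yjdoe<xk']

One capturing group, so `findall` returns just the captured substring from the one match — 1 in all.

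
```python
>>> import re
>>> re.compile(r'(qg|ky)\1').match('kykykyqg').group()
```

'kyky'

`\1` is not a pattern — it's the concrete string captured by group 1, re-applied verbatim.
`match` is anchored at position 0; if the pattern doesn't fit there, it returns None.
The match spans [0:4] → 'kyky'.
Captured: group 1 = 'ky'.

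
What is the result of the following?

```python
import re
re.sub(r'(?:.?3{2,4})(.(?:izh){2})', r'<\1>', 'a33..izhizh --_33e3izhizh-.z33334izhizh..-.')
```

'a33..izhizh --_33e3izhizh-.<4izhizh>..-.'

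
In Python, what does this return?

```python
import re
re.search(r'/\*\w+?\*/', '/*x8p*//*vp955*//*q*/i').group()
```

The match spans [0:7] → '/*x8p*/'.

'/*x8p*/'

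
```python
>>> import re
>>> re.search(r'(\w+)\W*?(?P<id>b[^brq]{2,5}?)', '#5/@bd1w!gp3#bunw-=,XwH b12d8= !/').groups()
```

The match spans [1:7] → '5/@bd1'.
Captured: group 1 = '5', group 2 = 'bd1'.

('5', 'bd1')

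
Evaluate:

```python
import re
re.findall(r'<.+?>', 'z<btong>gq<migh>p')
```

['<btong>', '<migh>']

Because the quantifier is non-greedy, it stops expanding at the earliest point where the rest of the pattern can succeed.
Walking the string: at [1:8] → '<btong>'; at [10:16] → '<migh>'.
Since nothing is captured, `findall` lists the 2 matched substrings directly.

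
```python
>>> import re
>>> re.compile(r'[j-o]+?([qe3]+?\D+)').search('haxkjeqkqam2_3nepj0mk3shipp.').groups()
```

('eqkqam',)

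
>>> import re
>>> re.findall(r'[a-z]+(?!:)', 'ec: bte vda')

Because the assertion is negative and zero-width, positions next to the forbidden text are skipped.
With no groups in the pattern, `findall` gives back each whole match — 3 here.

['e', 'bte', 'vda']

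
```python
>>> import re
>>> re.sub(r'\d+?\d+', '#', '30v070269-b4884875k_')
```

This matches one or more of a digit (lazy); then one or more of a digit.
Matches: at [0:2] → '30'; at [3:9] → '070269'; at [11:18] → '4884875'.
Each match is replaced by '#'.

'#v#-b#k_'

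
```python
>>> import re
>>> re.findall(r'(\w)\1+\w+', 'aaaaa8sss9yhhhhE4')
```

['a']

A backreference is literal: `\1` must see the identical characters the first group matched.
Walking the string: at [0:17] match 'aaaaa8sss9yhhhhE4', group 1 = 'a'.
Because there's exactly one group, `findall` drops the full match and keeps group 1 from the one hit.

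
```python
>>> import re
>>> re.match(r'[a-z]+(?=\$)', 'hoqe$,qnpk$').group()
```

'hoqe'

`re.match` won't scan ahead — the pattern has to work from the very first character.
The match spans [0:4] → 'hoqe'.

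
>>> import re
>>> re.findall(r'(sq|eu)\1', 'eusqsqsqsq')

`\1` has to match the exact text group 1 already captured.
Walking the string: at [2:6] match 'sqsq', group 1 = 'sq'; at [6:10] match 'sqsq', group 1 = 'sq'.
Because there's exactly one group, `findall` drops the full match and keeps group 1 from each hit.

['sq', 'sq']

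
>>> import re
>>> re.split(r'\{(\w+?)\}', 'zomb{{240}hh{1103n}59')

Matches to split on: at [5:10] → '{240}'; at [12:19] → '{1103n}'.
With a capturing group present, the delimiter's captured portion is kept in the result list.

['zomb{', '240', 'hh', '1103n', '59']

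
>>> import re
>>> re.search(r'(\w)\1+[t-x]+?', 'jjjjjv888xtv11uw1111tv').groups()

`\1` is not a pattern — it's the concrete string captured by group 1, re-applied verbatim.
`re.search` tries every starting position until one works.
The match spans [0:6] → 'jjjjjv'.
Captured: group 1 = 'j'.

('j',)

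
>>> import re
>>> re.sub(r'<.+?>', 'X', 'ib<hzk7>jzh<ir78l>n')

'ibXjzhXn'

With the lazy modifier that quantifier settles for the fewest repetitions that let the rest of the pattern succeed (the atoms after it are unaffected and can still be greedy).
Matches: at [2:8] → '<hzk7>'; at [11:18] → '<ir78l>'.
Every occurrence is swapped for 'X'.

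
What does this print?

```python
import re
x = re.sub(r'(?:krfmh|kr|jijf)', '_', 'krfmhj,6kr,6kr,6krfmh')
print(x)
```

`|` is ordered: at each position the engine commits to the first alternative that works.
Matches: at [0:5] → 'krfmh'; at [8:10] → 'kr'; at [12:14] → 'kr'; at [16:21] → 'krfmh'.
`sub` substitutes '_' at each match site.

_j,6_,6_,6_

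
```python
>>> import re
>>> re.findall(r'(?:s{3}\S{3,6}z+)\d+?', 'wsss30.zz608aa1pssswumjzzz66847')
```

This matches exactly 3 of the literal 's', then 3 to 6 of a non-whitespace character, then one or more of a literal 'z' (non-capturing group); then one or more of a digit (lazy).
A non-greedy quantifier consumes as few characters as it can — just enough that the remainder of the pattern still matches from where it stops; whatever follows it matches normally.
Walking the string: at [1:10] → 'sss30.zz6'; at [16:27] → 'ssswumjzzz6'.
No capturing groups, so `findall` returns the 2 full match strings.

['sss30.zz6', 'ssswumjzzz6']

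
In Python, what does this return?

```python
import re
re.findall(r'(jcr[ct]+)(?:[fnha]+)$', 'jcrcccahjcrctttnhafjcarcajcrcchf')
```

['jcrcc']

The pattern matches the literal 'jcr', then one or more of one of [ct] (captured); then one or more of one of [fnha] (non-capturing group); then anchored at the end.
Because there's exactly one group, `findall` drops the full match and keeps group 1 from the one hit.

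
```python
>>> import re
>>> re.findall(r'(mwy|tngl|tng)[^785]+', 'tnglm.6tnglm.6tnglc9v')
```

['tngl']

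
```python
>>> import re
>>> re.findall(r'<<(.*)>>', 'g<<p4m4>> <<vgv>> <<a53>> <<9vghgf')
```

['p4m4>> <<vgv>> <<a53']

Matches: at [1:25] match '<<p4m4>> <<vgv>> <<a53>>', group 1 = 'p4m4>> <<vgv>> <<a53'.
Because there's exactly one group, `findall` drops the full match and keeps group 1 from the one hit.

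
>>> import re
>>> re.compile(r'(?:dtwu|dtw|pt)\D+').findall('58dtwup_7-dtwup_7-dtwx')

Matches: at [2:8] → 'dtwup_'; at [10:16] → 'dtwup_'; at [18:22] → 'dtwx'.
`findall` yields the raw match text (3 of them) because the pattern has no groups.

['dtwup_', 'dtwup_', 'dtwx']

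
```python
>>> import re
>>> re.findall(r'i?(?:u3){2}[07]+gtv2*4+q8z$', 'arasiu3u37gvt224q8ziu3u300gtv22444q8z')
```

['iu3u300gtv22444q8z']

Pattern: optionally the literal 'i', then the literal 'u3' repeated 2 times, then one or more of one of [07]; then the literal 'gtv', then zero or more of a literal '2'; then one or more of a literal '4', then the literal 'q8z'; then anchored at the end.
No capturing groups, so `findall` returns the 1 full match string.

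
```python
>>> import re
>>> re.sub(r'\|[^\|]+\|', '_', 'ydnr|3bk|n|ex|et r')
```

'ydnr_n_et r'

Matches: at [4:9] → '|3bk|'; at [10:14] → '|ex|'.
Every occurrence is swapped for '_'.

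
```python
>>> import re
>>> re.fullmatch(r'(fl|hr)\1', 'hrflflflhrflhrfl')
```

None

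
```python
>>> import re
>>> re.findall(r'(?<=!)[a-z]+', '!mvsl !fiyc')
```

['mvsl', 'fiyc']

The lookaround is zero-width — it requires the adjacent text to match without consuming it, so the asserted text isn't part of the match.
Since nothing is captured, `findall` lists the 2 matched substrings directly.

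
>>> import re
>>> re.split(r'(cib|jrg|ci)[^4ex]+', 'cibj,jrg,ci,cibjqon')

['', 'cib', '']

The regex engine tests alternatives in the order written; an earlier branch that matches wins even if a later one would match more.
Matches to split on: at [0:19] → 'cibj,jrg,ci,cibjqon'.
`re.split` interleaves the captured-group text with the surrounding fragments.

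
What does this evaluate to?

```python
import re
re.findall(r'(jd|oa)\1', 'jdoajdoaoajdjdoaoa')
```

After group 1 captures some text, `\1` only succeeds where that same text appears again.
One capturing group, so `findall` returns just the captured substring from each match — 3 in all.

['oa', 'jd', 'oa']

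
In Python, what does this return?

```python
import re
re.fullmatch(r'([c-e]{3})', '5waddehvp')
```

None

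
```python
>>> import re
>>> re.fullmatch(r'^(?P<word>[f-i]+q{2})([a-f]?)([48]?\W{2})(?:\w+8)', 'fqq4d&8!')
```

This matches anchored at the start of the string; then one or more of a character in [f-i], then exactly 2 of the literal 'q' (captured as 'word'); then optionally a character in [a-f] (captured); then optionally one of [48], then exactly 2 of a non-word character (captured); then one or more of a word character, then the literal '8' (non-capturing group).
`re.fullmatch` requires the pattern to consume the entire string.
Here the pattern can't cover the whole string, so the call returns None.

None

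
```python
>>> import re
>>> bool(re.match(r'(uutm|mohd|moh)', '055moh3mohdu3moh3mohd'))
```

False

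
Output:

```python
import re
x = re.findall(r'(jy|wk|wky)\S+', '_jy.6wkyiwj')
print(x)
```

Walking the string: at [1:11] match 'jy.6wkyiwj', group 1 = 'jy'.
`findall` collects group 1 from the one match (1 total).

['jy']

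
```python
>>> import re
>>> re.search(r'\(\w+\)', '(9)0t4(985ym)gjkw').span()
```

(0, 3)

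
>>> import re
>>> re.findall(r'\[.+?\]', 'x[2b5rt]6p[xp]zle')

With the lazy modifier that quantifier settles for the fewest repetitions that let the rest of the pattern succeed (the atoms after it are unaffected and can still be greedy).
Matches: at [1:8] → '[2b5rt]'; at [10:14] → '[xp]'.
`findall` yields the raw match text (2 of them) because the pattern has no groups.

['[2b5rt]', '[xp]']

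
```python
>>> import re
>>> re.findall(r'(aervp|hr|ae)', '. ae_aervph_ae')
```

['ae', 'aervp', 'ae']

`|` is ordered: at each position the engine commits to the first alternative that works.
Scanning left to right: at [2:4] match 'ae', group 1 = 'ae'; at [5:10] match 'aervp', group 1 = 'aervp'; at [12:14] match 'ae', group 1 = 'ae'.
Because there's exactly one group, `findall` drops the full match and keeps group 1 from each hit.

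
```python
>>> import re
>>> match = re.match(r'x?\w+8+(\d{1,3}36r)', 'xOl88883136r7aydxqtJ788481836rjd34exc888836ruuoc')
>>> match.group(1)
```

'836r'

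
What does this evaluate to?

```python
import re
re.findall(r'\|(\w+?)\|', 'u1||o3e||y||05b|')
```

Scanning left to right: at [3:8] match '|o3e|', group 1 = 'o3e'; at [8:11] match '|y|', group 1 = 'y'; at [11:16] match '|05b|', group 1 = '05b'.
Because there's exactly one group, `findall` drops the full match and keeps group 1 from each hit.

['o3e', 'y', '05b']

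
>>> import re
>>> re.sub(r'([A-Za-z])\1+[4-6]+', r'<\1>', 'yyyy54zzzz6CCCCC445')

'<y><z><C>'

`\1` has to match the exact text group 1 already captured.
Matches: at [0:6] → 'yyyy54'; at [6:11] → 'zzzz6'; at [11:19] → 'CCCCC445'.
`\1` in the replacement pulls in group 1's text for each match.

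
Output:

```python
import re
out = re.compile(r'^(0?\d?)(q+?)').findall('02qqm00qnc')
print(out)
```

[('02', 'q')]

This matches anchored at the start of the string; then optionally a literal '0', then optionally a digit (captured); then one or more of a literal 'q' (lazy) (captured).
A `+?`/`*?`/`{m,n}?` starts at its minimum and grows only as far as needed for what follows to match.
Scanning left to right: at [0:3] match '02q', groups = ('02', 'q').
With 2 capturing groups, `findall` returns a 2-tuple per match.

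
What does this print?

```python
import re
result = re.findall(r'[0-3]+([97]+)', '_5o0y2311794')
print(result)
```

With a single group, `findall` returns only what that group captured — 1 item.

['79']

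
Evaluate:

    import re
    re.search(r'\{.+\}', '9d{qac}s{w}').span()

(2, 11)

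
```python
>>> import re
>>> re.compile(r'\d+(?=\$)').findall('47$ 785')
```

['47']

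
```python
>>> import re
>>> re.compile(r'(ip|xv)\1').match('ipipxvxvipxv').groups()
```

('ip',)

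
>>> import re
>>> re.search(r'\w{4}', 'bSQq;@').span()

(0, 4)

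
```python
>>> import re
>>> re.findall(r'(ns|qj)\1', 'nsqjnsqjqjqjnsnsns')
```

['qj', 'ns']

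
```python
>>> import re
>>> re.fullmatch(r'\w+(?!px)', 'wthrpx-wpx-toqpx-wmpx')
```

None

`fullmatch` succeeds only if the pattern covers the string from start to end.
Here the string isn't matched end-to-end, so the call returns None.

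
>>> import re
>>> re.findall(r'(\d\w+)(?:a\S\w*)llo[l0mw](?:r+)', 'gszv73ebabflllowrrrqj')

['73eb']

The pattern matches a digit, then one or more of a word character (captured); then a literal 'a', then a non-whitespace character, then zero or more of a word character (non-capturing group); then the literal 'llo', then one of [l0mw]; then one or more of a literal 'r' (non-capturing group).
Scanning left to right: at [4:19] match '73ebabflllowrrr', group 1 = '73eb'.
`findall` collects group 1 from the one match (1 total).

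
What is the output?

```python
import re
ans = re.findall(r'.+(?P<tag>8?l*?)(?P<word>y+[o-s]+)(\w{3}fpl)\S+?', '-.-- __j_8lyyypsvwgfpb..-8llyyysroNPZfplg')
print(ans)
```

This matches one or more of any character; then optionally the literal '8', then zero or more of the literal 'l' (lazy) (captured as 'tag'); then one or more of a literal 'y', then one or more of a character in [o-s] (captured as 'word'); then exactly 3 of a word character, then the literal 'fpl' (captured); then one or more of a non-whitespace character (lazy).
Walking the string: at [0:41] match '-.-- __j_8lyyypsvwgfpb..-8llyyysroNPZfplg', groups = ('', 'ysro', 'NPZfpl').
3 groups means the one result is a tuple of 3 captured strings — 1 here.

[('', 'ysro', 'NPZfpl')]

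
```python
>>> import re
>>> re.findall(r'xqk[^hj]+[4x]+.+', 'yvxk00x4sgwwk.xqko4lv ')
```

['xqko4lv ']

The pattern matches the literal 'xqk', then one or more of any character except [hj]; then one or more of one of [4x], then one or more of any character.
With no groups in the pattern, `findall` gives back each whole match — 1 here.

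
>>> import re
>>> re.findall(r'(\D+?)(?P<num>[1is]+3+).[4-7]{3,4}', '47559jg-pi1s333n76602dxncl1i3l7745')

The pattern matches one or more of a non-digit (lazy) (captured); then one or more of one of [1is], then one or more of the literal '3' (captured as 'num'); then any character, then 3 to 4 of a character in [4-7].
The `?` after the quantifier makes it lazy — it takes as little as possible before letting the rest of the pattern try.
Scanning left to right: at [5:19] match 'jg-pi1s333n766', groups = ('jg-p', 'i1s333'); at [21:34] match 'dxncl1i3l7745', groups = ('dxncl', '1i3').
With 2 capturing groups, `findall` returns a 2-tuple per match.

[('jg-p', 'i1s333'), ('dxncl', '1i3')]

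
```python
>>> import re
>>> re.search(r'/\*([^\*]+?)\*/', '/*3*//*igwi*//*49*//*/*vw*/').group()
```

Unlike `match`, `search` isn't anchored — it looks for the pattern anywhere in the string.
The match spans [0:5] → '/*3*/'.
Captured: group 1 = '3'.

'/*3*/'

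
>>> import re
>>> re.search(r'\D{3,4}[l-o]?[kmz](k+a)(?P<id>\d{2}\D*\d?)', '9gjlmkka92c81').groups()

The match spans [1:12] → 'gjlmkka92c8'.
Captured: group 1 = 'ka', group 2 = '92c8'.

('ka', '92c8')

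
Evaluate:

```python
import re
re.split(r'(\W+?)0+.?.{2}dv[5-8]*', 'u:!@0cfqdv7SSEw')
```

['u', ':!@', 'SSEw']

Pattern: one or more of a non-word character (lazy) (captured); then one or more of a literal '0', then optionally any character; then exactly 2 of any character, then the literal 'dv', then zero or more of a character in [5-8].
Matches to split on: at [1:11] → ':!@0cfqdv7'.
The group in the pattern means `split` returns the separators' captures alongside the pieces.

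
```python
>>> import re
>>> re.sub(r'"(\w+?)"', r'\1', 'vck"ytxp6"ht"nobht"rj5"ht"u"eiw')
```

Matches: at [3:10] → '"ytxp6"'; at [12:19] → '"nobht"'; at [22:26] → '"ht"'.
The replacement refers to a captured group, so each match is rewritten using its own captured text.

'vckytxp6htnobhtrj5htu"eiw'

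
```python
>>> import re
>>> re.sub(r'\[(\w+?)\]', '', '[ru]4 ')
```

Matches: at [0:4] → '[ru]'.
Each match is replaced by ''.

'4 '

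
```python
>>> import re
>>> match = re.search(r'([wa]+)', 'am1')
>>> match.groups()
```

('a',)

Pattern: one or more of one of [wa] (captured).
Unlike `match`, `search` isn't anchored — it looks for the pattern anywhere in the string.
The match spans [0:1] → 'a'.
Captured: group 1 = 'a'.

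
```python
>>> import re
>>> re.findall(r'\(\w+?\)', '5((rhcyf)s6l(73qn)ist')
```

Walking the string: at [2:9] → '(rhcyf)'; at [12:18] → '(73qn)'.
With no groups in the pattern, `findall` gives back each whole match — 2 here.

['(rhcyf)', '(73qn)']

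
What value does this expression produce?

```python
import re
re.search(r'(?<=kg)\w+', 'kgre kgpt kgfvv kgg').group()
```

're'

Lookahead/lookbehind check context without consuming it, so the matched span excludes the asserted characters.
The match spans [2:4] → 're'.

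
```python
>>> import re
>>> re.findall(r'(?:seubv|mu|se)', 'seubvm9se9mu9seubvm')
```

['seubv', 'se', 'mu', 'seubv']

Branches in `(...|...)` are attempted left-to-right; the first branch that allows the whole pattern to succeed is taken.
No capturing groups, so `findall` returns the 4 full match strings.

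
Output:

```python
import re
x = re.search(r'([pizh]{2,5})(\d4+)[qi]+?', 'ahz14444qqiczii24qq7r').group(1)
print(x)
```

hz

The match spans [1:9] → 'hz14444q'.
Captured: group 1 = 'hz', group 2 = '14444'.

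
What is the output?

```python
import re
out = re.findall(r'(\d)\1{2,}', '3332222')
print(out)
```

['3', '2']

The backreference `\1` re-matches whatever the first group consumed, character for character.
Scanning left to right: at [0:3] match '333', group 1 = '3'; at [3:7] match '2222', group 1 = '2'.
With a single group, `findall` returns only what that group captured — 2 items.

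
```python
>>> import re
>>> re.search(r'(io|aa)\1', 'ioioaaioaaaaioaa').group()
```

'ioio'

The backreference `\1` re-matches whatever the first group consumed, character for character.
The match spans [0:4] → 'ioio'.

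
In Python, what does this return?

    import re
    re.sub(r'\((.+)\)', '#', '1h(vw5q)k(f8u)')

'1h#'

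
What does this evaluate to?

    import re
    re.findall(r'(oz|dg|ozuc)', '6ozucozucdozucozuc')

['oz', 'oz', 'oz', 'oz']

`|` is ordered: at each position the engine commits to the first alternative that works.
Scanning left to right: at [1:3] match 'oz', group 1 = 'oz'; at [5:7] match 'oz', group 1 = 'oz'; at [10:12] match 'oz', group 1 = 'oz'; at [14:16] match 'oz', group 1 = 'oz'.
With a single group, `findall` returns only what that group captured — 4 items.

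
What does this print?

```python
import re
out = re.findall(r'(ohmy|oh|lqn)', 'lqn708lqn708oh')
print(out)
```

['lqn', 'lqn', 'oh']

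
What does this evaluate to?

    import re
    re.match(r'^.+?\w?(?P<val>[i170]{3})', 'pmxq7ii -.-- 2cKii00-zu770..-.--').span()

`re.match` won't scan ahead — the pattern has to work from the very first character.
The match spans [0:7] → 'pmxq7ii'.

(0, 7)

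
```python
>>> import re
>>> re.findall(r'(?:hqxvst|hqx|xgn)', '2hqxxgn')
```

With no groups in the pattern, `findall` gives back each whole match — 2 here.

['hqx', 'xgn']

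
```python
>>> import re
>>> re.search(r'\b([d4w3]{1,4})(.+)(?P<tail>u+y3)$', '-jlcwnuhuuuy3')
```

Pattern: a word boundary (`\b`, zero-width); then 1 to 4 of one of [d4w3] (captured); then one or more of any character (captured); then one or more of a literal 'u', then the literal 'y3' (captured as 'tail'); then anchored at the end.
`re.search` tries every starting position until one works.
Here nothing in the string fits, so the call returns None.

None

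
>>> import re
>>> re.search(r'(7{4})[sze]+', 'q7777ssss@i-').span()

The match spans [1:9] → '7777ssss'.

(1, 9)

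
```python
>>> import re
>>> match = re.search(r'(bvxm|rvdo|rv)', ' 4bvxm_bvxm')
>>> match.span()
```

(2, 6)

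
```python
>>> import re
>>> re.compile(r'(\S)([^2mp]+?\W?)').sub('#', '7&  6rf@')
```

A non-greedy quantifier consumes as few characters as it can — just enough that the remainder of the pattern still matches from where it stops; whatever follows it matches normally.
Every occurrence is swapped for '#'.

'# ##'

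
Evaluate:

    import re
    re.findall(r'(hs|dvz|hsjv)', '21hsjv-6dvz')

Alternation tries branches left to right and keeps the first one that lets the overall match succeed at that position.
Walking the string: at [2:4] match 'hs', group 1 = 'hs'; at [8:11] match 'dvz', group 1 = 'dvz'.
Because there's exactly one group, `findall` drops the full match and keeps group 1 from each hit.

['hs', 'dvz']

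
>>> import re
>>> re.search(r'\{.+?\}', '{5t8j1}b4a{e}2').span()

Unlike `match`, `search` isn't anchored — it looks for the pattern anywhere in the string.
The match spans [0:7] → '{5t8j1}'.

(0, 7)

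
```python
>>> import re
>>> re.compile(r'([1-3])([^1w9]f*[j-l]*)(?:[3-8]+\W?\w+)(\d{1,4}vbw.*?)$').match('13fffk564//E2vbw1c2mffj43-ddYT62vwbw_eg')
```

None

This matches a character in [1-3] (captured); then any character except [1w9], then zero or more of the literal 'f', then zero or more of a character in [j-l] (captured); then one or more of a character in [3-8], then optionally a non-word character, then one or more of a word character (non-capturing group); then 1 to 4 of a digit, then the literal 'vbw', then zero or more of any character (lazy) (captured); then anchored at the end.
With `match`, the pattern is implicitly anchored at the beginning.
Here the pattern fails at index 0, so the call returns None.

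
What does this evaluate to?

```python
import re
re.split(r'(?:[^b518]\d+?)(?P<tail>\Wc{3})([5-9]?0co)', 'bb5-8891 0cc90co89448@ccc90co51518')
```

['bb5-8891 0cc90c', '@ccc', '90co', '51518']

This matches any character except [b518], then one or more of a digit (lazy) (non-capturing group); then a non-word character, then exactly 3 of a literal 'c' (captured as 'tail'); then optionally a character in [5-9], then the literal '0co' (captured).
`re.split` interleaves the captured-group text with the surrounding fragments.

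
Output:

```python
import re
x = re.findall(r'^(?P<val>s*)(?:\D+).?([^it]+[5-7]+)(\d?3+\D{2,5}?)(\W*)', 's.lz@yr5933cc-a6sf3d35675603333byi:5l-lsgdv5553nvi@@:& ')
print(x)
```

[('s', '933cc-a6sf3d356756', '03333by', '')]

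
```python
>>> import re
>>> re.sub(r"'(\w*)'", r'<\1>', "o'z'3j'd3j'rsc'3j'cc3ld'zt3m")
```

Matches: at [1:4] → "'z'"; at [6:11] → "'d3j'"; at [14:18] → "'3j'".
Each match is replaced using the text its own group 1 captured.

"o<z>3j<d3j>rsc<3j>cc3ld'zt3m"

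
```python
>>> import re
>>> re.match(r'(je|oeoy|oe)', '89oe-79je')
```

None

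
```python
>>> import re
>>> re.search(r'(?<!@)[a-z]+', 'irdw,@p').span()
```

(0, 4)

Because the assertion is negative and zero-width, positions next to the forbidden text are skipped.
The match spans [0:4] → 'irdw'.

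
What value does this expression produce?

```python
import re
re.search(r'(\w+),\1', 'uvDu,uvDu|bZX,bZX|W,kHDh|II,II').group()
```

'uvDu,uvDu'

After group 1 captures some text, `\1` only succeeds where that same text appears again.
`re.search` tries every starting position until one works.
The match spans [0:9] → 'uvDu,uvDu'.
Captured: group 1 = 'uvDu'.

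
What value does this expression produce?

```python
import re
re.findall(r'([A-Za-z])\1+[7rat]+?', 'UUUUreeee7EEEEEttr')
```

['U', 'e', 'E']

A backreference is literal: `\1` must see the identical characters the first group matched.
Matches: at [0:5] match 'UUUUr', group 1 = 'U'; at [5:10] match 'eeee7', group 1 = 'e'; at [10:16] match 'EEEEEt', group 1 = 'E'.
One capturing group, so `findall` returns just the captured substring from each match — 3 in all.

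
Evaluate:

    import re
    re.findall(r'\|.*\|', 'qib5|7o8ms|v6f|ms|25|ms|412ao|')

`findall` yields the raw match text (1 of them) because the pattern has no groups.

['|7o8ms|v6f|ms|25|ms|412ao|']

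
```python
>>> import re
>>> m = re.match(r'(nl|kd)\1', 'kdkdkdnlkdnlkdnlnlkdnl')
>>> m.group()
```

'kdkd'

After group 1 captures some text, `\1` only succeeds where that same text appears again.
`re.match` only tries the pattern at the start of the string.
The match spans [0:4] → 'kdkd'.
Captured: group 1 = 'kd'.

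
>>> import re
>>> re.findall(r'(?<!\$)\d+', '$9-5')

The negative lookaround is zero-width — it rules out positions where the adjacent text would match, without consuming anything.
Walking the string: at [3:4] → '5'.
`findall` yields the raw match text (1 of them) because the pattern has no groups.

['5']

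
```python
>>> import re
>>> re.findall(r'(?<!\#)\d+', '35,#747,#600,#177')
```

['35', '47', '00', '77']

Because the assertion is negative and zero-width, positions next to the forbidden text are skipped.
Matches: at [0:2] → '35'; at [5:7] → '47'; at [10:12] → '00'; at [15:17] → '77'.
Since nothing is captured, `findall` lists the 4 matched substrings directly.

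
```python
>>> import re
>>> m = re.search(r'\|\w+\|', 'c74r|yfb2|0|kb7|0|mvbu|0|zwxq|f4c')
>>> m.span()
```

(4, 10)

The match spans [4:10] → '|yfb2|'.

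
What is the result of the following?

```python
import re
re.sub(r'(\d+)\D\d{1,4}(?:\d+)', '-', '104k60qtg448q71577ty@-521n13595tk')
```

'-qtg-ty@--tk'

This matches one or more of a digit (captured); then a non-digit, then 1 to 4 of a digit; then one or more of a digit (non-capturing group).
Matches: at [0:6] → '104k60'; at [9:18] → '448q71577'; at [22:31] → '521n13595'.
Each match is replaced by '-'.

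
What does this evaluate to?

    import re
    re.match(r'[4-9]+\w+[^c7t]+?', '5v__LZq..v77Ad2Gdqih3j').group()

Pattern: one or more of a character in [4-9]; then one or more of a word character, then one or more of any character except [c7t] (lazy).
A non-greedy quantifier consumes as few characters as it can — just enough that the remainder of the pattern still matches from where it stops; whatever follows it matches normally.
With `match`, the pattern is implicitly anchored at the beginning.
The match spans [0:8] → '5v__LZq.'.

'5v__LZq.'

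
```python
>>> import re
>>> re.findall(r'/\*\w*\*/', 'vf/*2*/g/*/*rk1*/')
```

Scanning left to right: at [2:7] → '/*2*/'; at [10:17] → '/*rk1*/'.
Since nothing is captured, `findall` lists the 2 matched substrings directly.

['/*2*/', '/*rk1*/']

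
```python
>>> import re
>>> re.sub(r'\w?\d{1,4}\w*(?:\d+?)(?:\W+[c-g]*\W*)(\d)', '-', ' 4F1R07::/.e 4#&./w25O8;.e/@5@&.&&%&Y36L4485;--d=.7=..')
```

' -#&./-@&.&&%&-=..'

Pattern: optionally a word character, then 1 to 4 of a digit, then zero or more of a word character; then one or more of a digit (lazy) (non-capturing group); then one or more of a non-word character, then zero or more of a character in [c-g], then zero or more of a non-word character (non-capturing group); then a digit (captured).
Matches: at [1:14] → '4F1R07::/.e 4'; at [18:29] → 'w25O8;.e/@5'; at [36:51] → 'Y36L4485;--d=.7'.
Every occurrence is swapped for '-'.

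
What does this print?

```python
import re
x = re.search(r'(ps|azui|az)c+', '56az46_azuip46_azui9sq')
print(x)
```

`search` walks the string left to right and returns the first match it finds.
Here no position works, so the call returns None.

None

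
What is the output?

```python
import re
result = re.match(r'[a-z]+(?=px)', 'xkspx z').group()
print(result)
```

xks

The lookaround is zero-width — it requires the adjacent text to match without consuming it, so the asserted text isn't part of the match.
`match` is anchored at position 0; if the pattern doesn't fit there, it returns None.
The match spans [0:3] → 'xks'.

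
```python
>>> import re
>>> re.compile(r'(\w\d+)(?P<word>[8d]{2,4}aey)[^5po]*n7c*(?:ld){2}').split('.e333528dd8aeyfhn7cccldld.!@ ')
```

['.', 'e333528', 'dd8aey', '.!@ ']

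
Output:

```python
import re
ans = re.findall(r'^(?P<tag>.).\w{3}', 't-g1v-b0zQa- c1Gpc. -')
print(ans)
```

['t']

Pattern: anchored at the start of the string; then any character (captured as 'tag'); then any character, then exactly 3 of a word character.
Walking the string: at [0:5] match 't-g1v', group 1 = 't'.
One capturing group, so `findall` returns just the captured substring from the one match — 1 in all.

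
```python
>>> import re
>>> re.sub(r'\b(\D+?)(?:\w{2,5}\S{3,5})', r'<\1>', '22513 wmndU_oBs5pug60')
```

'22513< >pug60'

Lazy quantifiers expand one character at a time until the remainder of the pattern can match.
The replacement refers to a captured group, so each match is rewritten using its own captured text.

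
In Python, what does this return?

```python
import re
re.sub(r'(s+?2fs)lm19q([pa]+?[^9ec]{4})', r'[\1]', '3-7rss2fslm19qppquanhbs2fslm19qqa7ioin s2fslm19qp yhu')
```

'3-7r[ss2fs]nhbs2fslm19qqa7ioin [s2fs]'

The pattern matches one or more of the literal 's' (lazy), then the literal '2fs' (captured); then the literal 'lm1', then the literal '9q'; then one or more of one of [pa] (lazy), then exactly 4 of any character except [9ec] (captured).
Matches: at [4:19] → 'ss2fslm19qppqua'; at [39:53] → 's2fslm19qp yhu'.
`\1` in the replacement pulls in group 1's text for each match.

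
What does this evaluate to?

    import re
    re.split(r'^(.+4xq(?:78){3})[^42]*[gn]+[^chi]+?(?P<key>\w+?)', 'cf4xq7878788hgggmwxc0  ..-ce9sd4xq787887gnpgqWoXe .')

Pattern: anchored at the start of the string; then one or more of any character, then the literal '4xq', then the literal '78' repeated 3 times (captured); then zero or more of any character except [42], then one or more of one of [gn], then one or more of any character except [chi] (lazy); then one or more of a word character (lazy) (captured as 'key').
Because the pattern has a capturing group, `split` also inserts each captured text between the pieces.

['', 'cf4xq787878', 'w', 'xc0  ..-ce9sd4xq787887gnpgqWoXe .']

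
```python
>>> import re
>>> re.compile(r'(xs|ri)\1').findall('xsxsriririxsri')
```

['xs', 'ri']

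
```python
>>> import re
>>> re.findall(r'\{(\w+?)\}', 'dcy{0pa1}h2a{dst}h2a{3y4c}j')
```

One capturing group, so `findall` returns just the captured substring from each match — 3 in all.

['0pa1', 'dst', '3y4c']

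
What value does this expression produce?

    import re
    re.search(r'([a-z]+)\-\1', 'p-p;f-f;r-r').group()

'p-p'

A backreference is literal: `\1` must see the identical characters the first group matched.
The match spans [0:3] → 'p-p'.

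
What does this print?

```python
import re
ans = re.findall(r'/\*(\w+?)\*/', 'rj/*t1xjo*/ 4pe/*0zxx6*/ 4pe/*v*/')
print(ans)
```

Walking the string: at [2:11] match '/*t1xjo*/', group 1 = 't1xjo'; at [15:24] match '/*0zxx6*/', group 1 = '0zxx6'; at [28:33] match '/*v*/', group 1 = 'v'.
With a single group, `findall` returns only what that group captured — 3 items.

['t1xjo', '0zxx6', 'v']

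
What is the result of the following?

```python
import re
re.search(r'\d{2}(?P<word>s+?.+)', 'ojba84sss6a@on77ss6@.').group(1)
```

'sss6a@on77ss6@.'

This matches exactly 2 of a digit; then one or more of a literal 's' (lazy), then one or more of any character (captured as 'word').
`re.search` scans for the first position where the pattern succeeds.
The match spans [4:21] → '84sss6a@on77ss6@.'.
Captured: group 1 = 'sss6a@on77ss6@.'.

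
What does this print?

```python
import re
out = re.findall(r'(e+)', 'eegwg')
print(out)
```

This matches one or more of a literal 'e' (captured).
One capturing group, so `findall` returns just the captured substring from the one match — 1 in all.

['ee']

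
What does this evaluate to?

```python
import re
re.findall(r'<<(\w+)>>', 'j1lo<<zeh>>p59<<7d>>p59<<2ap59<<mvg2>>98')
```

['zeh', '7d', 'mvg2']

One capturing group, so `findall` returns just the captured substring from each match — 3 in all.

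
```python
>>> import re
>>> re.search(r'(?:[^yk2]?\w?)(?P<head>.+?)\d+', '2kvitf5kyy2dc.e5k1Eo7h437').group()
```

'2kvitf5'

The pattern matches optionally any character except [yk2], then optionally a word character (non-capturing group); then one or more of any character (lazy) (captured as 'head'); then one or more of a digit.
Because the quantifier is non-greedy, it stops expanding at the earliest point where the rest of the pattern can succeed.
Unlike `match`, `search` isn't anchored — it looks for the pattern anywhere in the string.
The match spans [0:7] → '2kvitf5'.
Captured: group 1 = 'kvitf'.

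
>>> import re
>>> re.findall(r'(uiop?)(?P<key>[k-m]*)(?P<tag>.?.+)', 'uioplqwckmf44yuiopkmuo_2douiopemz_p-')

[('uiop', 'l', 'qwckmf44yuiopkmuo_2douiopemz_p-')]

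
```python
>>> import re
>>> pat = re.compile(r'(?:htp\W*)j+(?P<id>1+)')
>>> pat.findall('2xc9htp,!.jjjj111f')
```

This matches the literal 'htp', then zero or more of a non-word character (non-capturing group); then one or more of a literal 'j'; then one or more of a literal '1' (captured as 'id').
`findall` collects group 1 from the one match (1 total).

['111']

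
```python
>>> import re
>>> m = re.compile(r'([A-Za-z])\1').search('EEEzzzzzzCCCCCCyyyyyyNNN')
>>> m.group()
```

'EE'

After group 1 captures some text, `\1` only succeeds where that same text appears again.
The match spans [0:2] → 'EE'.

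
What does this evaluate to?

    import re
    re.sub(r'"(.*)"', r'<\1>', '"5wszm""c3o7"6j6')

Each match is replaced using the text its own group 1 captured.

'<5wszm""c3o7>6j6'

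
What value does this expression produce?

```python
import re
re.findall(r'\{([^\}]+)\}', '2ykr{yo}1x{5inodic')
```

['yo']

Because there's exactly one group, `findall` drops the full match and keeps group 1 from the one hit.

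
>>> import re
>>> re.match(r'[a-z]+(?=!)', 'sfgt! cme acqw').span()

(0, 4)

`re.match` only tries the pattern at the start of the string.
The match spans [0:4] → 'sfgt'.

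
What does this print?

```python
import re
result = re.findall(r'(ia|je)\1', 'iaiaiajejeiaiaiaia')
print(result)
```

['ia', 'je', 'ia', 'ia']

The backreference `\1` re-matches whatever the first group consumed, character for character.
With a single group, `findall` returns only what that group captured — 4 items.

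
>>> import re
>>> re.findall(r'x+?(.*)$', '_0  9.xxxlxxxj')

['xxlxxxj']

This matches one or more of a literal 'x' (lazy); then zero or more of any character (captured); then anchored at the end.
Because the quantifier is non-greedy, it stops expanding at the earliest point where the rest of the pattern can succeed.
Matches: at [6:14] match 'xxxlxxxj', group 1 = 'xxlxxxj'.
Because there's exactly one group, `findall` drops the full match and keeps group 1 from the one hit.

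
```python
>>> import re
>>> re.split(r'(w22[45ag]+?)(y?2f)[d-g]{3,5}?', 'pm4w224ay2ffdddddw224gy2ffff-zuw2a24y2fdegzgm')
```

Pattern: the literal 'w22', then one or more of one of [45ag] (lazy) (captured); then optionally a literal 'y', then the literal '2f' (captured); then 3 to 5 of a character in [d-g] (lazy).
Because the quantifier is non-greedy, it stops expanding at the earliest point where the rest of the pattern can succeed.
Matches to split on: at [3:14] → 'w224ay2ffdd'; at [17:28] → 'w224gy2ffff'.
Because the pattern has a capturing group, `split` also inserts each captured text between the pieces.

['pm4', 'w224a', 'y2f', 'ddd', 'w224g', 'y2f', '-zuw2a24y2fdegzgm']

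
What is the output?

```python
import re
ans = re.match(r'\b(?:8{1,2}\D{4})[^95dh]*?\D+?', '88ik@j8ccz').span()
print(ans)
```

(0, 8)

The pattern matches a word boundary (`\b`, zero-width); then 1 to 2 of a literal '8', then exactly 4 of a non-digit (non-capturing group); then zero or more of any character except [95dh] (lazy), then one or more of a non-digit (lazy).
Lazy quantifiers expand one character at a time until the remainder of the pattern can match.
With `match`, the pattern is implicitly anchored at the beginning.
The match spans [0:8] → '88ik@j8c'.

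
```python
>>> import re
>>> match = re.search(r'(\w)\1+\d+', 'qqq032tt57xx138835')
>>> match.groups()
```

('q',)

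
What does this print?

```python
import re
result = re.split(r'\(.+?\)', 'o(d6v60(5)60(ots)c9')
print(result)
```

A `+?`/`*?`/`{m,n}?` starts at its minimum and grows only as far as needed for what follows to match.
`split` removes every match and returns the 3 fragments in between.

['o', '60', 'c9']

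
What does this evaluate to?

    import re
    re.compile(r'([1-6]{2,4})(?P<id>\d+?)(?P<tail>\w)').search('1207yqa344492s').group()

'1207'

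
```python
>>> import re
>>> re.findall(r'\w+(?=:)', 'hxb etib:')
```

Because the assertion is zero-width, the text it checks is not consumed and won't appear in the result.
Matches: at [4:8] → 'etib'.
Since nothing is captured, `findall` lists the 1 matched substring directly.

['etib']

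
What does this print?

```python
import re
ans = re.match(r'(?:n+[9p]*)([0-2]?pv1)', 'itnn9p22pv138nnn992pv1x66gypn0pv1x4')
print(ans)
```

None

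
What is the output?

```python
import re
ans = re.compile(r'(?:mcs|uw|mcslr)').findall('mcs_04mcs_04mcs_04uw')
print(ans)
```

Matches: at [0:3] → 'mcs'; at [6:9] → 'mcs'; at [12:15] → 'mcs'; at [18:20] → 'uw'.
With no groups in the pattern, `findall` gives back each whole match — 4 here.

['mcs', 'mcs', 'mcs', 'uw']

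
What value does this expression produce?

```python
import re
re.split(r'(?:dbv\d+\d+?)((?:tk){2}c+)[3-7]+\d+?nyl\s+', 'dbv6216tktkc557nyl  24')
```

['', 'tktkc', '24']

The pattern matches the literal 'dbv', then one or more of a digit, then one or more of a digit (lazy) (non-capturing group); then the literal 'tk' repeated 2 times, then one or more of the literal 'c' (captured); then one or more of a character in [3-7], then one or more of a digit (lazy), then the literal 'nyl'; then one or more of whitespace.
Matches to split on: at [0:20] → 'dbv6216tktkc557nyl  '.
Because the pattern has a capturing group, `split` also inserts each captured text between the pieces.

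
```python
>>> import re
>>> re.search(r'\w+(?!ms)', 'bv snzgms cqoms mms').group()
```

'bv'

The negative lookaround is zero-width — it rules out positions where the adjacent text would match, without consuming anything.
`search` walks the string left to right and returns the first match it finds.
The match spans [0:2] → 'bv'.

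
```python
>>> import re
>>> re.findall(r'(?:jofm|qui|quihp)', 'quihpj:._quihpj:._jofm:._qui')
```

['qui', 'qui', 'jofm', 'qui']

Branches in `(...|...)` are attempted left-to-right; the first branch that allows the whole pattern to succeed is taken.
With no groups in the pattern, `findall` gives back each whole match — 4 here.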